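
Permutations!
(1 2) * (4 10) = [0, 2, 1, 3, 10, 5, 6, 7, 8, 9, 4] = (1 2)(4 10)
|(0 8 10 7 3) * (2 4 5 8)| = 8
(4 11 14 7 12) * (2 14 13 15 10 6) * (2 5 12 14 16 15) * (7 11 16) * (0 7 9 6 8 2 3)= (0 7 14 11 13 3)(2 9 6 5 12 4 16 15 10 8)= [7, 1, 9, 0, 16, 12, 5, 14, 2, 6, 8, 13, 4, 3, 11, 10, 15]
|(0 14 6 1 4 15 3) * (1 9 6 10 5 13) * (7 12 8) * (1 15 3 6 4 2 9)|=12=|(0 14 10 5 13 15 6 1 2 9 4 3)(7 12 8)|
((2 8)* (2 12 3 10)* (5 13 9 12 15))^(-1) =((2 8 15 5 13 9 12 3 10))^(-1) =(2 10 3 12 9 13 5 15 8)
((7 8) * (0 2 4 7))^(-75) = (8)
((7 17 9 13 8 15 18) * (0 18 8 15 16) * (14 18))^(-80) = (18)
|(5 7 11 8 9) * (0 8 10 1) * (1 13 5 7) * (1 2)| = 10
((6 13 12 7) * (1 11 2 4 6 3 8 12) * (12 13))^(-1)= ((1 11 2 4 6 12 7 3 8 13))^(-1)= (1 13 8 3 7 12 6 4 2 11)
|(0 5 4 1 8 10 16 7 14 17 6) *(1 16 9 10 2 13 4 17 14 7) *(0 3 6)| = |(0 5 17)(1 8 2 13 4 16)(3 6)(9 10)| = 6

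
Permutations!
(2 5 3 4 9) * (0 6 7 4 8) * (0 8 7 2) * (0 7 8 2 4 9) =(0 6 4)(2 5 3 8)(7 9) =[6, 1, 5, 8, 0, 3, 4, 9, 2, 7]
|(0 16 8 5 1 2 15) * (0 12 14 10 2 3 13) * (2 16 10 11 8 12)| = |(0 10 16 12 14 11 8 5 1 3 13)(2 15)| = 22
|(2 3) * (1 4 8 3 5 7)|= 7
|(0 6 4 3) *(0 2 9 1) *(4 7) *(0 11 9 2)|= 15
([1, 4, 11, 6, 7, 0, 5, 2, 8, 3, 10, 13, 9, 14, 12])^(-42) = (0 3 14 2 1 6 12 11 4 5 9 13 7)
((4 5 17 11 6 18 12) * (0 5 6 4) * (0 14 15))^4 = ((0 5 17 11 4 6 18 12 14 15))^4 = (0 4 14 17 18)(5 6 15 11 12)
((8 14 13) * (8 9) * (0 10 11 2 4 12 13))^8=(0 8 13 4 11)(2 10 14 9 12)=((0 10 11 2 4 12 13 9 8 14))^8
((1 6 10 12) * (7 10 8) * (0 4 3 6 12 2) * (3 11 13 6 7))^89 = (0 2 10 7 3 8 6 13 11 4)(1 12)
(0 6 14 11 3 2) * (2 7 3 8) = (0 6 14 11 8 2)(3 7) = [6, 1, 0, 7, 4, 5, 14, 3, 2, 9, 10, 8, 12, 13, 11]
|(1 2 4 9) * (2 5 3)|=6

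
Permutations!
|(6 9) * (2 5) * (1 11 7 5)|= |(1 11 7 5 2)(6 9)|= 10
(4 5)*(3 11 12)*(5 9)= (3 11 12)(4 9 5)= [0, 1, 2, 11, 9, 4, 6, 7, 8, 5, 10, 12, 3]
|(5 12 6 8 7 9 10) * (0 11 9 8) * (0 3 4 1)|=|(0 11 9 10 5 12 6 3 4 1)(7 8)|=10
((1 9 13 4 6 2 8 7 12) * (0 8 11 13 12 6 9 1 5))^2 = (0 7 2 13 9 5 8 6 11 4 12)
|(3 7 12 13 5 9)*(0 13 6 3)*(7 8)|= |(0 13 5 9)(3 8 7 12 6)|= 20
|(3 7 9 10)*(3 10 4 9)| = |(10)(3 7)(4 9)| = 2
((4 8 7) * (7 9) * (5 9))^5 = ((4 8 5 9 7))^5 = (9)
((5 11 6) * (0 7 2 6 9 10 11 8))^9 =((0 7 2 6 5 8)(9 10 11))^9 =(11)(0 6)(2 8)(5 7)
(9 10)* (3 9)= [0, 1, 2, 9, 4, 5, 6, 7, 8, 10, 3]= (3 9 10)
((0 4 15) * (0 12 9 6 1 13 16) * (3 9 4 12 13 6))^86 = ((0 12 4 15 13 16)(1 6)(3 9))^86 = (0 4 13)(12 15 16)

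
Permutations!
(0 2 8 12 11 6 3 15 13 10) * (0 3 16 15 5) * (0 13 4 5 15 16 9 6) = (16)(0 2 8 12 11)(3 15 4 5 13 10)(6 9) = [2, 1, 8, 15, 5, 13, 9, 7, 12, 6, 3, 0, 11, 10, 14, 4, 16]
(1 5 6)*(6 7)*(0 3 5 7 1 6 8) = (0 3 5 1 7 8) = [3, 7, 2, 5, 4, 1, 6, 8, 0]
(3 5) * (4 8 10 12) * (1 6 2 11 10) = (1 6 2 11 10 12 4 8)(3 5) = [0, 6, 11, 5, 8, 3, 2, 7, 1, 9, 12, 10, 4]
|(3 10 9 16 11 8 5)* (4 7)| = 14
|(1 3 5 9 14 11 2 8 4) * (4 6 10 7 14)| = |(1 3 5 9 4)(2 8 6 10 7 14 11)| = 35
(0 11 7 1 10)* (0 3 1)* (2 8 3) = (0 11 7)(1 10 2 8 3) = [11, 10, 8, 1, 4, 5, 6, 0, 3, 9, 2, 7]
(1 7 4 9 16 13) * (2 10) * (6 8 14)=(1 7 4 9 16 13)(2 10)(6 8 14)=[0, 7, 10, 3, 9, 5, 8, 4, 14, 16, 2, 11, 12, 1, 6, 15, 13]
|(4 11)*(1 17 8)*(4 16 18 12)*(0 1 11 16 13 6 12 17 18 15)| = 12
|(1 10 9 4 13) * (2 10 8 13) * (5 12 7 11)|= 12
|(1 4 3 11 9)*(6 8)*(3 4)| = 4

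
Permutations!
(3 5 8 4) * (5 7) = (3 7 5 8 4) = [0, 1, 2, 7, 3, 8, 6, 5, 4]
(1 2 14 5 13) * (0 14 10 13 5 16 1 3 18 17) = (0 14 16 1 2 10 13 3 18 17) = [14, 2, 10, 18, 4, 5, 6, 7, 8, 9, 13, 11, 12, 3, 16, 15, 1, 0, 17]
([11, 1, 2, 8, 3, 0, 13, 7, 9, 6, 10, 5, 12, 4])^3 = (3 6)(4 9)(8 13)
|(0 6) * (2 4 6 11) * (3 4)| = 6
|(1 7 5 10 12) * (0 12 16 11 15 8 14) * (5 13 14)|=6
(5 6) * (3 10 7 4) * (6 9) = (3 10 7 4)(5 9 6) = [0, 1, 2, 10, 3, 9, 5, 4, 8, 6, 7]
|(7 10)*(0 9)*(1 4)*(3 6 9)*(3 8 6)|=4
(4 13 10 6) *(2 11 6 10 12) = (2 11 6 4 13 12) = [0, 1, 11, 3, 13, 5, 4, 7, 8, 9, 10, 6, 2, 12]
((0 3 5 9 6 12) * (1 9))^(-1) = (0 12 6 9 1 5 3) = ((0 3 5 1 9 6 12))^(-1)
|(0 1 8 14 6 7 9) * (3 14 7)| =15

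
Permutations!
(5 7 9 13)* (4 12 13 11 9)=(4 12 13 5 7)(9 11)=[0, 1, 2, 3, 12, 7, 6, 4, 8, 11, 10, 9, 13, 5]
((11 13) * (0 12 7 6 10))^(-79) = (0 12 7 6 10)(11 13)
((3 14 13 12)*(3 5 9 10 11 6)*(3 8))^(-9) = (3 14 13 12 5 9 10 11 6 8)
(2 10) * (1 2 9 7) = (1 2 10 9 7) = [0, 2, 10, 3, 4, 5, 6, 1, 8, 7, 9]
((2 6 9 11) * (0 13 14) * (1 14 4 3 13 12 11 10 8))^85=(0 9)(1 2)(3 13 4)(6 14)(8 11)(10 12)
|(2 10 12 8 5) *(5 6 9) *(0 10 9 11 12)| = |(0 10)(2 9 5)(6 11 12 8)| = 12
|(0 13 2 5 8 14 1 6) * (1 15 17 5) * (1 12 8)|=11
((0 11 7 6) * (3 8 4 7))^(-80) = ((0 11 3 8 4 7 6))^(-80) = (0 4 11 7 3 6 8)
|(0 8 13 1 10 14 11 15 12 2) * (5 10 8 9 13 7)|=|(0 9 13 1 8 7 5 10 14 11 15 12 2)|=13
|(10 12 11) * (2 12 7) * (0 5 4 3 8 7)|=|(0 5 4 3 8 7 2 12 11 10)|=10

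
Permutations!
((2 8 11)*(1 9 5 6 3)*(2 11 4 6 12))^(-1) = (1 3 6 4 8 2 12 5 9)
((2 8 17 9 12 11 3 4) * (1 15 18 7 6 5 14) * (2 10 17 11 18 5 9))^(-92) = (2 17 10 4 3 11 8)(6 18 9 7 12)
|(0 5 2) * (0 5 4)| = 2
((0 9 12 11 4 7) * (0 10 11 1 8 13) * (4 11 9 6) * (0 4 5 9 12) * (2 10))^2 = (0 5)(1 13 7 10)(2 12 8 4)(6 9)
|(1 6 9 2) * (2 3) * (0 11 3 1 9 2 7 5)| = |(0 11 3 7 5)(1 6 2 9)| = 20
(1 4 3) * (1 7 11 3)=[0, 4, 2, 7, 1, 5, 6, 11, 8, 9, 10, 3]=(1 4)(3 7 11)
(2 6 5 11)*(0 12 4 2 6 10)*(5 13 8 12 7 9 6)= (0 7 9 6 13 8 12 4 2 10)(5 11)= [7, 1, 10, 3, 2, 11, 13, 9, 12, 6, 0, 5, 4, 8]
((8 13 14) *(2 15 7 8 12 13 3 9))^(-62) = (2 3 7)(8 15 9)(12 13 14)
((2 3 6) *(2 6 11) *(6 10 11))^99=(2 11 10 6 3)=((2 3 6 10 11))^99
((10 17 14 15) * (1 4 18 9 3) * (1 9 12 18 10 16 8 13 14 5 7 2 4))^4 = (18)(2 5 10)(4 7 17)(8 16 15 14 13)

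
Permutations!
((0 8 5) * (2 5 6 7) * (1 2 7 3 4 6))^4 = ((0 8 1 2 5)(3 4 6))^4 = (0 5 2 1 8)(3 4 6)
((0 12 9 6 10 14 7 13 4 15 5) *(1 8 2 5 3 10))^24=((0 12 9 6 1 8 2 5)(3 10 14 7 13 4 15))^24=(3 7 15 14 4 10 13)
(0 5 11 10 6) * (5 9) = (0 9 5 11 10 6) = [9, 1, 2, 3, 4, 11, 0, 7, 8, 5, 6, 10]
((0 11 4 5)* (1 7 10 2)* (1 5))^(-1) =((0 11 4 1 7 10 2 5))^(-1) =(0 5 2 10 7 1 4 11)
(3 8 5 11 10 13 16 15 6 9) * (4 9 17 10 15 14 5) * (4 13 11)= (3 8 13 16 14 5 4 9)(6 17 10 11 15)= [0, 1, 2, 8, 9, 4, 17, 7, 13, 3, 11, 15, 12, 16, 5, 6, 14, 10]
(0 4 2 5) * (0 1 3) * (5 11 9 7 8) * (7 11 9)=(0 4 2 9 11 7 8 5 1 3)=[4, 3, 9, 0, 2, 1, 6, 8, 5, 11, 10, 7]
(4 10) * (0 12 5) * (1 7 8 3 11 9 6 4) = (0 12 5)(1 7 8 3 11 9 6 4 10) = [12, 7, 2, 11, 10, 0, 4, 8, 3, 6, 1, 9, 5]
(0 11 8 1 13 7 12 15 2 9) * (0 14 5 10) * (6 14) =(0 11 8 1 13 7 12 15 2 9 6 14 5 10) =[11, 13, 9, 3, 4, 10, 14, 12, 1, 6, 0, 8, 15, 7, 5, 2]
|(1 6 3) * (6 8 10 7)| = 6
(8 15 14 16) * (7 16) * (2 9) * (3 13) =(2 9)(3 13)(7 16 8 15 14) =[0, 1, 9, 13, 4, 5, 6, 16, 15, 2, 10, 11, 12, 3, 7, 14, 8]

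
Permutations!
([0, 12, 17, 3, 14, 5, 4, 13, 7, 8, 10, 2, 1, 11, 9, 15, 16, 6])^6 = (2 8 6 13 14)(4 11 9 17 7)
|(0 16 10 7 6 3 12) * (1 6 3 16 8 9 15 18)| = |(0 8 9 15 18 1 6 16 10 7 3 12)| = 12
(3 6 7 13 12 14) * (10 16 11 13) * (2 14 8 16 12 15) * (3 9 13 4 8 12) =[0, 1, 14, 6, 8, 5, 7, 10, 16, 13, 3, 4, 12, 15, 9, 2, 11] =(2 14 9 13 15)(3 6 7 10)(4 8 16 11)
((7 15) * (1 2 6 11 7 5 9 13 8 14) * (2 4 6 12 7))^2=(1 6 2 7 5 13 14 4 11 12 15 9 8)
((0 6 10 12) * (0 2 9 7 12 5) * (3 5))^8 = ((0 6 10 3 5)(2 9 7 12))^8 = (12)(0 3 6 5 10)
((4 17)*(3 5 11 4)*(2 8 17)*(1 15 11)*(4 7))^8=((1 15 11 7 4 2 8 17 3 5))^8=(1 3 8 4 11)(2 7 15 5 17)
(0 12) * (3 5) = (0 12)(3 5) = [12, 1, 2, 5, 4, 3, 6, 7, 8, 9, 10, 11, 0]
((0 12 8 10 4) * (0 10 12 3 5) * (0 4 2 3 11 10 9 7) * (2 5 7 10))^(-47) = (0 3 11 7 2)(4 9 10 5)(8 12)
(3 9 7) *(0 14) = (0 14)(3 9 7) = [14, 1, 2, 9, 4, 5, 6, 3, 8, 7, 10, 11, 12, 13, 0]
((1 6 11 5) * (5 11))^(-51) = ((11)(1 6 5))^(-51) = (11)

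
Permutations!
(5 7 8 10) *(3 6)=(3 6)(5 7 8 10)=[0, 1, 2, 6, 4, 7, 3, 8, 10, 9, 5]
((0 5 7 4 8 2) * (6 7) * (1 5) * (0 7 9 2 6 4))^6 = ((0 1 5 4 8 6 9 2 7))^6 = (0 9 4)(1 2 8)(5 7 6)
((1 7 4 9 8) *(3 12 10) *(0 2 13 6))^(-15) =(0 2 13 6)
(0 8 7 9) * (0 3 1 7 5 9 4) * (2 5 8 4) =[4, 7, 5, 1, 0, 9, 6, 2, 8, 3] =(0 4)(1 7 2 5 9 3)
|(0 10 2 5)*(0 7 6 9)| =7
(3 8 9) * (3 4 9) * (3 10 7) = (3 8 10 7)(4 9) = [0, 1, 2, 8, 9, 5, 6, 3, 10, 4, 7]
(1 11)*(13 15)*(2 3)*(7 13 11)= (1 7 13 15 11)(2 3)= [0, 7, 3, 2, 4, 5, 6, 13, 8, 9, 10, 1, 12, 15, 14, 11]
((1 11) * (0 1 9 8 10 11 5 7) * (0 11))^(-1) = ((0 1 5 7 11 9 8 10))^(-1) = (0 10 8 9 11 7 5 1)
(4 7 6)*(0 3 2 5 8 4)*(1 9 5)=[3, 9, 1, 2, 7, 8, 0, 6, 4, 5]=(0 3 2 1 9 5 8 4 7 6)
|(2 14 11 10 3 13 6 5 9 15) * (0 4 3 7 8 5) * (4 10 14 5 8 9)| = |(0 10 7 9 15 2 5 4 3 13 6)(11 14)| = 22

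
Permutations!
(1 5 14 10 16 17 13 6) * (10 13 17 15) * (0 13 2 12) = (17)(0 13 6 1 5 14 2 12)(10 16 15) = [13, 5, 12, 3, 4, 14, 1, 7, 8, 9, 16, 11, 0, 6, 2, 10, 15, 17]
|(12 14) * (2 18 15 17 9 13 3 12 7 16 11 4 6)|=14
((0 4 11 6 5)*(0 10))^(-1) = (0 10 5 6 11 4)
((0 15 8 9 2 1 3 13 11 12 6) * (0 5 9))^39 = ((0 15 8)(1 3 13 11 12 6 5 9 2))^39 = (15)(1 11 5)(2 13 6)(3 12 9)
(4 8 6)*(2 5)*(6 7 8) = [0, 1, 5, 3, 6, 2, 4, 8, 7] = (2 5)(4 6)(7 8)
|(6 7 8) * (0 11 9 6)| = |(0 11 9 6 7 8)| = 6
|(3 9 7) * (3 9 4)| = |(3 4)(7 9)| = 2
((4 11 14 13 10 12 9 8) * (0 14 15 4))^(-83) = ((0 14 13 10 12 9 8)(4 11 15))^(-83) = (0 14 13 10 12 9 8)(4 11 15)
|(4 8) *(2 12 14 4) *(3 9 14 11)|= |(2 12 11 3 9 14 4 8)|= 8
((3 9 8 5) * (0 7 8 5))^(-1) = ((0 7 8)(3 9 5))^(-1) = (0 8 7)(3 5 9)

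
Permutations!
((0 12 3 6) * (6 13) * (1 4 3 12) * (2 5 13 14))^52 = (0 13 2 3 1 6 5 14 4)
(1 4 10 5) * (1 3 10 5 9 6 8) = [0, 4, 2, 10, 5, 3, 8, 7, 1, 6, 9] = (1 4 5 3 10 9 6 8)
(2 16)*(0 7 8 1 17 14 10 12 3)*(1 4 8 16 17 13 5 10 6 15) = (0 7 16 2 17 14 6 15 1 13 5 10 12 3)(4 8) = [7, 13, 17, 0, 8, 10, 15, 16, 4, 9, 12, 11, 3, 5, 6, 1, 2, 14]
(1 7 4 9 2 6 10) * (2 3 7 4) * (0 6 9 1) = (0 6 10)(1 4)(2 9 3 7) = [6, 4, 9, 7, 1, 5, 10, 2, 8, 3, 0]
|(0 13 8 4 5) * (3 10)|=10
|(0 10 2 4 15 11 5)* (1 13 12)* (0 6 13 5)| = 30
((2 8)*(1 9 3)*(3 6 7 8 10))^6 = (1 10 8 6)(2 7 9 3)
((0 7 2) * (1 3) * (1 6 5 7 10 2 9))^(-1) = (0 2 10)(1 9 7 5 6 3)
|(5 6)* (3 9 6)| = 4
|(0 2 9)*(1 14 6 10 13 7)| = |(0 2 9)(1 14 6 10 13 7)| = 6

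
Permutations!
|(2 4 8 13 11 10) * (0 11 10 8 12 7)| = 9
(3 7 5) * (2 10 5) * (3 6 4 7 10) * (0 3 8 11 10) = [3, 1, 8, 0, 7, 6, 4, 2, 11, 9, 5, 10] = (0 3)(2 8 11 10 5 6 4 7)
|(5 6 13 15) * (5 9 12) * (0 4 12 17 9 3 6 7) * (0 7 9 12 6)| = 12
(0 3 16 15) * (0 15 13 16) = (0 3)(13 16) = [3, 1, 2, 0, 4, 5, 6, 7, 8, 9, 10, 11, 12, 16, 14, 15, 13]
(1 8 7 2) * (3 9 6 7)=(1 8 3 9 6 7 2)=[0, 8, 1, 9, 4, 5, 7, 2, 3, 6]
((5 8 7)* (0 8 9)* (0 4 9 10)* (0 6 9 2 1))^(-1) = ((0 8 7 5 10 6 9 4 2 1))^(-1) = (0 1 2 4 9 6 10 5 7 8)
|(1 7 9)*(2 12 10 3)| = |(1 7 9)(2 12 10 3)| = 12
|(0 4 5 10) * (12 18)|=4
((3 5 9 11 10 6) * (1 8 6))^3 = (1 3 11 8 5 10 6 9)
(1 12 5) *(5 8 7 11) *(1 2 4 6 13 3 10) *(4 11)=[0, 12, 11, 10, 6, 2, 13, 4, 7, 9, 1, 5, 8, 3]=(1 12 8 7 4 6 13 3 10)(2 11 5)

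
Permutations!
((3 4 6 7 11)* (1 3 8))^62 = ((1 3 4 6 7 11 8))^62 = (1 8 11 7 6 4 3)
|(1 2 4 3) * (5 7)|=4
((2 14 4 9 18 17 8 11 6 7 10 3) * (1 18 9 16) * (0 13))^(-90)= (1 18 17 8 11 6 7 10 3 2 14 4 16)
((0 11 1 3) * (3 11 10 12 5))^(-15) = (12)(1 11)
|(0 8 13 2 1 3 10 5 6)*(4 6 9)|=|(0 8 13 2 1 3 10 5 9 4 6)|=11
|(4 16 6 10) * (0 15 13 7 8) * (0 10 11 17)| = 11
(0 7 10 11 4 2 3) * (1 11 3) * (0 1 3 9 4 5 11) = (0 7 10 9 4 2 3 1)(5 11) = [7, 0, 3, 1, 2, 11, 6, 10, 8, 4, 9, 5]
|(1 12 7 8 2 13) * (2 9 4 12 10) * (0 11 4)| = |(0 11 4 12 7 8 9)(1 10 2 13)| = 28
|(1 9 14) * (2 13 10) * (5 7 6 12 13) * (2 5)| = 6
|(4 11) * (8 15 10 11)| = |(4 8 15 10 11)| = 5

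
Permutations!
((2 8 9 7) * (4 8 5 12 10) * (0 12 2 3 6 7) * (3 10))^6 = ((0 12 3 6 7 10 4 8 9)(2 5))^6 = (0 4 6)(3 9 10)(7 12 8)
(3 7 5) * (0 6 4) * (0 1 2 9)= (0 6 4 1 2 9)(3 7 5)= [6, 2, 9, 7, 1, 3, 4, 5, 8, 0]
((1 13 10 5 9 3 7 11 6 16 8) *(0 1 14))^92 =((0 1 13 10 5 9 3 7 11 6 16 8 14))^92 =(0 1 13 10 5 9 3 7 11 6 16 8 14)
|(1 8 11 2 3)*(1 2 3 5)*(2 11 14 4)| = |(1 8 14 4 2 5)(3 11)| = 6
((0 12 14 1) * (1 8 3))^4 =(0 3 14)(1 8 12)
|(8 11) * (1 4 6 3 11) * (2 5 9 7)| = 12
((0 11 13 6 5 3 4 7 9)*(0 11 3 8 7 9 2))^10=(0 2 7 8 5 6 13 11 9 4 3)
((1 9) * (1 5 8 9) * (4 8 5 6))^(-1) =(4 6 9 8)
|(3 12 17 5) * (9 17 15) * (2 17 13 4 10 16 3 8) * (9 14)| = |(2 17 5 8)(3 12 15 14 9 13 4 10 16)| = 36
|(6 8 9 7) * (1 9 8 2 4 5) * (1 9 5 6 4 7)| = 12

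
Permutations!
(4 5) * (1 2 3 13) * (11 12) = (1 2 3 13)(4 5)(11 12) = [0, 2, 3, 13, 5, 4, 6, 7, 8, 9, 10, 12, 11, 1]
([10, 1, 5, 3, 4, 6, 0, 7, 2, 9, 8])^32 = (0 8 5)(2 6 10)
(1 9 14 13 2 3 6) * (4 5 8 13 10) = (1 9 14 10 4 5 8 13 2 3 6) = [0, 9, 3, 6, 5, 8, 1, 7, 13, 14, 4, 11, 12, 2, 10]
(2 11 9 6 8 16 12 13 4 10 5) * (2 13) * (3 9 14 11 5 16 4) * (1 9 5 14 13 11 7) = (1 9 6 8 4 10 16 12 2 14 7)(3 5 11 13) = [0, 9, 14, 5, 10, 11, 8, 1, 4, 6, 16, 13, 2, 3, 7, 15, 12]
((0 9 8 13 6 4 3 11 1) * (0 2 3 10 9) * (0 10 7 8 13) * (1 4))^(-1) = ((0 10 9 13 6 1 2 3 11 4 7 8))^(-1) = (0 8 7 4 11 3 2 1 6 13 9 10)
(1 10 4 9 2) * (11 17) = (1 10 4 9 2)(11 17) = [0, 10, 1, 3, 9, 5, 6, 7, 8, 2, 4, 17, 12, 13, 14, 15, 16, 11]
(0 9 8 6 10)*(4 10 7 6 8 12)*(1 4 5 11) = (0 9 12 5 11 1 4 10)(6 7) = [9, 4, 2, 3, 10, 11, 7, 6, 8, 12, 0, 1, 5]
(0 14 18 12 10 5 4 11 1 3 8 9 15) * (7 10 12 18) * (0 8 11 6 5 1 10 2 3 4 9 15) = [14, 4, 3, 11, 6, 9, 5, 2, 15, 0, 1, 10, 12, 13, 7, 8, 16, 17, 18] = (18)(0 14 7 2 3 11 10 1 4 6 5 9)(8 15)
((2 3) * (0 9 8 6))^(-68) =((0 9 8 6)(2 3))^(-68) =(9)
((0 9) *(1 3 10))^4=((0 9)(1 3 10))^4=(1 3 10)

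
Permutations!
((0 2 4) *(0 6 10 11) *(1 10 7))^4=(0 7)(1 2)(4 10)(6 11)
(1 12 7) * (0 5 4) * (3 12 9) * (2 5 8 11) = (0 8 11 2 5 4)(1 9 3 12 7) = [8, 9, 5, 12, 0, 4, 6, 1, 11, 3, 10, 2, 7]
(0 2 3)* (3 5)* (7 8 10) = (0 2 5 3)(7 8 10) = [2, 1, 5, 0, 4, 3, 6, 8, 10, 9, 7]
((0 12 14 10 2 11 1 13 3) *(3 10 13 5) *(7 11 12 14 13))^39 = ((0 14 7 11 1 5 3)(2 12 13 10))^39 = (0 1 14 5 7 3 11)(2 10 13 12)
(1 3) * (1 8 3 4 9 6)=(1 4 9 6)(3 8)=[0, 4, 2, 8, 9, 5, 1, 7, 3, 6]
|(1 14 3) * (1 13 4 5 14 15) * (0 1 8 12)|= 5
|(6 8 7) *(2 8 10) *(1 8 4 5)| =|(1 8 7 6 10 2 4 5)| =8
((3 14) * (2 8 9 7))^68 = ((2 8 9 7)(3 14))^68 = (14)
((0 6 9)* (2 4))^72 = ((0 6 9)(2 4))^72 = (9)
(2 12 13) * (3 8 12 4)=(2 4 3 8 12 13)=[0, 1, 4, 8, 3, 5, 6, 7, 12, 9, 10, 11, 13, 2]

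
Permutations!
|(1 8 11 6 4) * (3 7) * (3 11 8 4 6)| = |(1 4)(3 7 11)| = 6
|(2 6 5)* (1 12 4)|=3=|(1 12 4)(2 6 5)|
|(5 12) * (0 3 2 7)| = |(0 3 2 7)(5 12)| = 4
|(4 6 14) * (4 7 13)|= |(4 6 14 7 13)|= 5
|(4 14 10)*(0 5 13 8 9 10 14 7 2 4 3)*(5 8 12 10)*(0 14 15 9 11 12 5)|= 18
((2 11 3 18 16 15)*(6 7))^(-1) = (2 15 16 18 3 11)(6 7)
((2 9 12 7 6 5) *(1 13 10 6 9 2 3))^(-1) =(1 3 5 6 10 13)(7 12 9)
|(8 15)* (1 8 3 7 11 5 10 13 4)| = 10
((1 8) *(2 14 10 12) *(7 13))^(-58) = ((1 8)(2 14 10 12)(7 13))^(-58) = (2 10)(12 14)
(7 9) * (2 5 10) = (2 5 10)(7 9) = [0, 1, 5, 3, 4, 10, 6, 9, 8, 7, 2]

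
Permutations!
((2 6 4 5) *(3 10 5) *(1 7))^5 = (1 7)(2 5 10 3 4 6)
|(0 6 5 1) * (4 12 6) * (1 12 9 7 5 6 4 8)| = 15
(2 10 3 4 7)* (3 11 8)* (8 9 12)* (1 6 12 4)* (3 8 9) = [0, 6, 10, 1, 7, 5, 12, 2, 8, 4, 11, 3, 9] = (1 6 12 9 4 7 2 10 11 3)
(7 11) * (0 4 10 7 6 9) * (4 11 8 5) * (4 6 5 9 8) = [11, 1, 2, 3, 10, 6, 8, 4, 9, 0, 7, 5] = (0 11 5 6 8 9)(4 10 7)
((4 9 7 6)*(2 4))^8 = ((2 4 9 7 6))^8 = (2 7 4 6 9)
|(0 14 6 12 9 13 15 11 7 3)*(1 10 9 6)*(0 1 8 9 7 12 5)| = |(0 14 8 9 13 15 11 12 6 5)(1 10 7 3)| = 20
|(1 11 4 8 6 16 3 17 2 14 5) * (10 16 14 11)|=12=|(1 10 16 3 17 2 11 4 8 6 14 5)|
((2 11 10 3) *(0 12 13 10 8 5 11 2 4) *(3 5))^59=((0 12 13 10 5 11 8 3 4))^59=(0 11 12 8 13 3 10 4 5)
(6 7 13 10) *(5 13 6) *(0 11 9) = (0 11 9)(5 13 10)(6 7) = [11, 1, 2, 3, 4, 13, 7, 6, 8, 0, 5, 9, 12, 10]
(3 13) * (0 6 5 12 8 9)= (0 6 5 12 8 9)(3 13)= [6, 1, 2, 13, 4, 12, 5, 7, 9, 0, 10, 11, 8, 3]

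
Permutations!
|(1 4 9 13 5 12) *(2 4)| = 7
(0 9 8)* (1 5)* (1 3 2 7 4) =[9, 5, 7, 2, 1, 3, 6, 4, 0, 8] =(0 9 8)(1 5 3 2 7 4)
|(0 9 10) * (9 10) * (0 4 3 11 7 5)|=|(0 10 4 3 11 7 5)|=7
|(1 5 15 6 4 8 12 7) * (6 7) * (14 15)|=|(1 5 14 15 7)(4 8 12 6)|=20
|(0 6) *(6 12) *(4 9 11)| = |(0 12 6)(4 9 11)| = 3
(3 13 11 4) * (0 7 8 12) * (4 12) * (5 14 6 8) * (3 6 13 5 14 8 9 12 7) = (0 3 5 8 4 6 9 12)(7 14 13 11) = [3, 1, 2, 5, 6, 8, 9, 14, 4, 12, 10, 7, 0, 11, 13]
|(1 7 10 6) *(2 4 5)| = |(1 7 10 6)(2 4 5)| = 12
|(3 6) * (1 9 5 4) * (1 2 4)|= |(1 9 5)(2 4)(3 6)|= 6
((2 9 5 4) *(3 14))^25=(2 9 5 4)(3 14)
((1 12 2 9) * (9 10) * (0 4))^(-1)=(0 4)(1 9 10 2 12)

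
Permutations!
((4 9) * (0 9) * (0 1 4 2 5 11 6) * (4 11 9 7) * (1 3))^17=((0 7 4 3 1 11 6)(2 5 9))^17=(0 3 6 4 11 7 1)(2 9 5)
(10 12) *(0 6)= (0 6)(10 12)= [6, 1, 2, 3, 4, 5, 0, 7, 8, 9, 12, 11, 10]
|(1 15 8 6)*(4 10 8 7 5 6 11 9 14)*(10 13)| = |(1 15 7 5 6)(4 13 10 8 11 9 14)| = 35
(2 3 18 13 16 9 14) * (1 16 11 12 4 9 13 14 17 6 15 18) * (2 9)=(1 16 13 11 12 4 2 3)(6 15 18 14 9 17)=[0, 16, 3, 1, 2, 5, 15, 7, 8, 17, 10, 12, 4, 11, 9, 18, 13, 6, 14]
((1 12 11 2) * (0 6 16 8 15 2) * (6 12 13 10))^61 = (0 12 11)(1 8 10 2 16 13 15 6)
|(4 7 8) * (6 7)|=|(4 6 7 8)|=4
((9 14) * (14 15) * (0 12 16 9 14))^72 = ((0 12 16 9 15))^72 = (0 16 15 12 9)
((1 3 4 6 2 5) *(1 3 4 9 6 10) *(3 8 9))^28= (1 4 10)(2 9 5 6 8)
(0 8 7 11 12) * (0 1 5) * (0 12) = (0 8 7 11)(1 5 12) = [8, 5, 2, 3, 4, 12, 6, 11, 7, 9, 10, 0, 1]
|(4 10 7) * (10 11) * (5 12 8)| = |(4 11 10 7)(5 12 8)| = 12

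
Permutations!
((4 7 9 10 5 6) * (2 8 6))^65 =(2 8 6 4 7 9 10 5)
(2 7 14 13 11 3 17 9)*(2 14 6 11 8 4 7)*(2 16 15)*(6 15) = (2 16 6 11 3 17 9 14 13 8 4 7 15) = [0, 1, 16, 17, 7, 5, 11, 15, 4, 14, 10, 3, 12, 8, 13, 2, 6, 9]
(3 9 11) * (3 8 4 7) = [0, 1, 2, 9, 7, 5, 6, 3, 4, 11, 10, 8] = (3 9 11 8 4 7)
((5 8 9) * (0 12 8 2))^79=(0 12 8 9 5 2)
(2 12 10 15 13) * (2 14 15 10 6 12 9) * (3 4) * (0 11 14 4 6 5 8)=[11, 1, 9, 6, 3, 8, 12, 7, 0, 2, 10, 14, 5, 4, 15, 13]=(0 11 14 15 13 4 3 6 12 5 8)(2 9)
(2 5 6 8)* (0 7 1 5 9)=(0 7 1 5 6 8 2 9)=[7, 5, 9, 3, 4, 6, 8, 1, 2, 0]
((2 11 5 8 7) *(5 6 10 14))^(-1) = ((2 11 6 10 14 5 8 7))^(-1) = (2 7 8 5 14 10 6 11)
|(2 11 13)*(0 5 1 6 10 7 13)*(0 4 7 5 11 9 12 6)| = 12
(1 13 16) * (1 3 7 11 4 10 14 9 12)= (1 13 16 3 7 11 4 10 14 9 12)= [0, 13, 2, 7, 10, 5, 6, 11, 8, 12, 14, 4, 1, 16, 9, 15, 3]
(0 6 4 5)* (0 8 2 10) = [6, 1, 10, 3, 5, 8, 4, 7, 2, 9, 0] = (0 6 4 5 8 2 10)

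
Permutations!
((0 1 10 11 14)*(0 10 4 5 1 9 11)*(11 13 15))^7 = (15)(1 4 5)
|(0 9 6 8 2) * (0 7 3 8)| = |(0 9 6)(2 7 3 8)| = 12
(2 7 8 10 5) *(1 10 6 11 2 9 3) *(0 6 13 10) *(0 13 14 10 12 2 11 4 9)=(0 6 4 9 3 1 13 12 2 7 8 14 10 5)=[6, 13, 7, 1, 9, 0, 4, 8, 14, 3, 5, 11, 2, 12, 10]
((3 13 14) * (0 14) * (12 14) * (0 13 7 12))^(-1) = (3 14 12 7) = ((3 7 12 14))^(-1)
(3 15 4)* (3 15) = (4 15) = [0, 1, 2, 3, 15, 5, 6, 7, 8, 9, 10, 11, 12, 13, 14, 4]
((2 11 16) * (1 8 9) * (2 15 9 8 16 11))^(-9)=(1 9 15 16)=((1 16 15 9))^(-9)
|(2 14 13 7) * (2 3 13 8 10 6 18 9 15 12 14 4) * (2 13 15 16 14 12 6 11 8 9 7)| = |(2 4 13)(3 15 6 18 7)(8 10 11)(9 16 14)| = 15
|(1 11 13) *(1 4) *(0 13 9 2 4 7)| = 15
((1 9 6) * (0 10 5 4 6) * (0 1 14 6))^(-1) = (0 4 5 10)(1 9)(6 14)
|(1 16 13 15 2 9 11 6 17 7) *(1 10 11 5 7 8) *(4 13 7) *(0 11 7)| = |(0 11 6 17 8 1 16)(2 9 5 4 13 15)(7 10)| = 42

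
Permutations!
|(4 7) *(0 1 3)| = |(0 1 3)(4 7)| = 6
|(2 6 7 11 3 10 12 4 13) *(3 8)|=10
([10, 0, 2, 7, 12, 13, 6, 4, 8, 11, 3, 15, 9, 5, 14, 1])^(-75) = [12, 4, 2, 11, 1, 13, 6, 15, 8, 10, 9, 3, 0, 5, 14, 7]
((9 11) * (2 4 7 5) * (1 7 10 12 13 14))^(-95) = ((1 7 5 2 4 10 12 13 14)(9 11))^(-95) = (1 4 14 2 13 5 12 7 10)(9 11)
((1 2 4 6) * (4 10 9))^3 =(1 9)(2 4)(6 10)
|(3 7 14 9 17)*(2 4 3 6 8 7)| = |(2 4 3)(6 8 7 14 9 17)| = 6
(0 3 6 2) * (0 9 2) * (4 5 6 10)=(0 3 10 4 5 6)(2 9)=[3, 1, 9, 10, 5, 6, 0, 7, 8, 2, 4]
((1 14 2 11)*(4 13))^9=(1 14 2 11)(4 13)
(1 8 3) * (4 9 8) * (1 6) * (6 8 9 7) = [0, 4, 2, 8, 7, 5, 1, 6, 3, 9] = (9)(1 4 7 6)(3 8)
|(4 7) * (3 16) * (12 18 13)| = 6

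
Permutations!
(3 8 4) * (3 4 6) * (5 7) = (3 8 6)(5 7) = [0, 1, 2, 8, 4, 7, 3, 5, 6]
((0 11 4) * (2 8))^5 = ((0 11 4)(2 8))^5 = (0 4 11)(2 8)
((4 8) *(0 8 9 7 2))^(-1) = ((0 8 4 9 7 2))^(-1) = (0 2 7 9 4 8)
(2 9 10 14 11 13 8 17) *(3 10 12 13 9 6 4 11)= [0, 1, 6, 10, 11, 5, 4, 7, 17, 12, 14, 9, 13, 8, 3, 15, 16, 2]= (2 6 4 11 9 12 13 8 17)(3 10 14)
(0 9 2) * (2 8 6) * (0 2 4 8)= (0 9)(4 8 6)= [9, 1, 2, 3, 8, 5, 4, 7, 6, 0]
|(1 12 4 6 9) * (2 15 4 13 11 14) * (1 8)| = |(1 12 13 11 14 2 15 4 6 9 8)| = 11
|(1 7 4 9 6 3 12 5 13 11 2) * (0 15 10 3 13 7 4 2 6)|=33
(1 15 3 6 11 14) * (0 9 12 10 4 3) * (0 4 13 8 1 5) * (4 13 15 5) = [9, 5, 2, 6, 3, 0, 11, 7, 1, 12, 15, 14, 10, 8, 4, 13] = (0 9 12 10 15 13 8 1 5)(3 6 11 14 4)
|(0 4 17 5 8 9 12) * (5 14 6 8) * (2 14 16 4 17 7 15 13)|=13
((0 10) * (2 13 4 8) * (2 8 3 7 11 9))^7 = ((0 10)(2 13 4 3 7 11 9))^7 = (13)(0 10)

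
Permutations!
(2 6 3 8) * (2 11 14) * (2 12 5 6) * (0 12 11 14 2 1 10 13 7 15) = (0 12 5 6 3 8 14 11 2 1 10 13 7 15) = [12, 10, 1, 8, 4, 6, 3, 15, 14, 9, 13, 2, 5, 7, 11, 0]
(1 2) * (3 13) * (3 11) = (1 2)(3 13 11) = [0, 2, 1, 13, 4, 5, 6, 7, 8, 9, 10, 3, 12, 11]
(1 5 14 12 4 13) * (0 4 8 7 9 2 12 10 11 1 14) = (0 4 13 14 10 11 1 5)(2 12 8 7 9) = [4, 5, 12, 3, 13, 0, 6, 9, 7, 2, 11, 1, 8, 14, 10]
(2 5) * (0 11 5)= [11, 1, 0, 3, 4, 2, 6, 7, 8, 9, 10, 5]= (0 11 5 2)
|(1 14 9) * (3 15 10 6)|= |(1 14 9)(3 15 10 6)|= 12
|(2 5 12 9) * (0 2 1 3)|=|(0 2 5 12 9 1 3)|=7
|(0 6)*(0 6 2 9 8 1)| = |(0 2 9 8 1)| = 5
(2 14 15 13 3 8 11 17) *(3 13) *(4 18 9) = [0, 1, 14, 8, 18, 5, 6, 7, 11, 4, 10, 17, 12, 13, 15, 3, 16, 2, 9] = (2 14 15 3 8 11 17)(4 18 9)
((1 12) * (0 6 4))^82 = ((0 6 4)(1 12))^82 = (12)(0 6 4)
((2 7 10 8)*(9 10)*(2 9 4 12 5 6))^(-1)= ((2 7 4 12 5 6)(8 9 10))^(-1)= (2 6 5 12 4 7)(8 10 9)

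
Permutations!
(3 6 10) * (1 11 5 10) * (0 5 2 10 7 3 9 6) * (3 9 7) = (0 5 3)(1 11 2 10 7 9 6) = [5, 11, 10, 0, 4, 3, 1, 9, 8, 6, 7, 2]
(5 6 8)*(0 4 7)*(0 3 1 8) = (0 4 7 3 1 8 5 6) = [4, 8, 2, 1, 7, 6, 0, 3, 5]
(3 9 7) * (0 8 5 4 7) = [8, 1, 2, 9, 7, 4, 6, 3, 5, 0] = (0 8 5 4 7 3 9)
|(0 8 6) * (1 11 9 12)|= 12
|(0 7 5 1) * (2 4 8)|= 12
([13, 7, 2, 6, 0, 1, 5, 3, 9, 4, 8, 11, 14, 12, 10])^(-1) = [4, 5, 2, 7, 9, 6, 3, 1, 10, 8, 14, 11, 13, 0, 12]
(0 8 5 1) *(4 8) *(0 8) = (0 4)(1 8 5) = [4, 8, 2, 3, 0, 1, 6, 7, 5]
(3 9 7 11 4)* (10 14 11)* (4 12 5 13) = [0, 1, 2, 9, 3, 13, 6, 10, 8, 7, 14, 12, 5, 4, 11] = (3 9 7 10 14 11 12 5 13 4)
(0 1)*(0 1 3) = (0 3) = [3, 1, 2, 0]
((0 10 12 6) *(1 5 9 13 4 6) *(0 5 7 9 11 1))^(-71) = (0 10 12)(1 7 9 13 4 6 5 11)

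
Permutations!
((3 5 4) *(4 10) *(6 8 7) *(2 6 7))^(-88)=(10)(2 8 6)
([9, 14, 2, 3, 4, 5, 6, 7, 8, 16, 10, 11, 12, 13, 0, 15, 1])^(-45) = (16)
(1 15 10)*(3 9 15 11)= (1 11 3 9 15 10)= [0, 11, 2, 9, 4, 5, 6, 7, 8, 15, 1, 3, 12, 13, 14, 10]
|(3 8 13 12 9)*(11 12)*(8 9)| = 4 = |(3 9)(8 13 11 12)|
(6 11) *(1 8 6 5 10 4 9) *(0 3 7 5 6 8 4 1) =(0 3 7 5 10 1 4 9)(6 11) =[3, 4, 2, 7, 9, 10, 11, 5, 8, 0, 1, 6]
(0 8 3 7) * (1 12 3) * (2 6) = (0 8 1 12 3 7)(2 6) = [8, 12, 6, 7, 4, 5, 2, 0, 1, 9, 10, 11, 3]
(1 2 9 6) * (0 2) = (0 2 9 6 1) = [2, 0, 9, 3, 4, 5, 1, 7, 8, 6]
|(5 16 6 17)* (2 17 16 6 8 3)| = |(2 17 5 6 16 8 3)| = 7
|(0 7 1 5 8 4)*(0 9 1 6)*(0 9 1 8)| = 8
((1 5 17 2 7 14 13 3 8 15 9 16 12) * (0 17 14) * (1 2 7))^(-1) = ((0 17 7)(1 5 14 13 3 8 15 9 16 12 2))^(-1) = (0 7 17)(1 2 12 16 9 15 8 3 13 14 5)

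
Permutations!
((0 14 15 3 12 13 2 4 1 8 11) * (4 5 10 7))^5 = (0 13 4 14 2 1 15 5 8 3 10 11 12 7)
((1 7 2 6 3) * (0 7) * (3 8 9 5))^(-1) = ((0 7 2 6 8 9 5 3 1))^(-1) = (0 1 3 5 9 8 6 2 7)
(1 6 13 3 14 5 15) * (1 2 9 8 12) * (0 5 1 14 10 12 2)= (0 5 15)(1 6 13 3 10 12 14)(2 9 8)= [5, 6, 9, 10, 4, 15, 13, 7, 2, 8, 12, 11, 14, 3, 1, 0]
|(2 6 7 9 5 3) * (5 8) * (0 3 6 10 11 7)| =10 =|(0 3 2 10 11 7 9 8 5 6)|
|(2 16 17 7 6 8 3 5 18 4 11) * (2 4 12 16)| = |(3 5 18 12 16 17 7 6 8)(4 11)| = 18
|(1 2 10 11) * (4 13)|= |(1 2 10 11)(4 13)|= 4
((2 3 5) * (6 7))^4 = (7)(2 3 5)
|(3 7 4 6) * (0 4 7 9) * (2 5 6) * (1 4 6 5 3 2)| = 10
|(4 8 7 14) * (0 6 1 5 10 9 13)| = 28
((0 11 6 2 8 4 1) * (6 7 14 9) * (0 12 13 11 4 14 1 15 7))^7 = (0 11 13 12 1 7 15 4)(2 14 6 8 9)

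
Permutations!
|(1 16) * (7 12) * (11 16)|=6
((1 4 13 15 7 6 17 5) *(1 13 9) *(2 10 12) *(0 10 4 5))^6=(0 1 17 9 6 4 7 2 15 12 13 10 5)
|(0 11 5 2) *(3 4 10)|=|(0 11 5 2)(3 4 10)|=12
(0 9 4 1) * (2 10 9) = (0 2 10 9 4 1) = [2, 0, 10, 3, 1, 5, 6, 7, 8, 4, 9]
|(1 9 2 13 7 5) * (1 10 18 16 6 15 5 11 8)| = 42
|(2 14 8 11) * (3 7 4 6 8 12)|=9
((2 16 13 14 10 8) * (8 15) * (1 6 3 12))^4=(2 10 16 15 13 8 14)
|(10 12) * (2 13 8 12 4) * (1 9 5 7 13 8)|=5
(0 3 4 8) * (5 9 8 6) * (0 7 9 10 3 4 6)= [4, 1, 2, 6, 0, 10, 5, 9, 7, 8, 3]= (0 4)(3 6 5 10)(7 9 8)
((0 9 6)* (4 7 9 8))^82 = ((0 8 4 7 9 6))^82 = (0 9 4)(6 7 8)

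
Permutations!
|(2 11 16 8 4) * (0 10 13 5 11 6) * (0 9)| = |(0 10 13 5 11 16 8 4 2 6 9)| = 11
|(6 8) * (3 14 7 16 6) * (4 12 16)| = 8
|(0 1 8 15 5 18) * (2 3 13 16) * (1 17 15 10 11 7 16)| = |(0 17 15 5 18)(1 8 10 11 7 16 2 3 13)| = 45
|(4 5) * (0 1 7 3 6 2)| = |(0 1 7 3 6 2)(4 5)| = 6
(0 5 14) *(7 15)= (0 5 14)(7 15)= [5, 1, 2, 3, 4, 14, 6, 15, 8, 9, 10, 11, 12, 13, 0, 7]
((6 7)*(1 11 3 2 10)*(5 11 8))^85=(1 8 5 11 3 2 10)(6 7)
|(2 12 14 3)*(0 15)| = |(0 15)(2 12 14 3)| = 4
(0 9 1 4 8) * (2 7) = (0 9 1 4 8)(2 7) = [9, 4, 7, 3, 8, 5, 6, 2, 0, 1]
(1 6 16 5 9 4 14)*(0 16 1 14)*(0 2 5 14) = [16, 6, 5, 3, 2, 9, 1, 7, 8, 4, 10, 11, 12, 13, 0, 15, 14] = (0 16 14)(1 6)(2 5 9 4)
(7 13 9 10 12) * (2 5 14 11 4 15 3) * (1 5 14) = (1 5)(2 14 11 4 15 3)(7 13 9 10 12) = [0, 5, 14, 2, 15, 1, 6, 13, 8, 10, 12, 4, 7, 9, 11, 3]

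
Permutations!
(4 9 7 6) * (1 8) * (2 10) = (1 8)(2 10)(4 9 7 6) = [0, 8, 10, 3, 9, 5, 4, 6, 1, 7, 2]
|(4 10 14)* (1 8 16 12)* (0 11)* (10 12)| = 14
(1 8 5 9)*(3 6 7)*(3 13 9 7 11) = [0, 8, 2, 6, 4, 7, 11, 13, 5, 1, 10, 3, 12, 9] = (1 8 5 7 13 9)(3 6 11)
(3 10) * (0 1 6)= (0 1 6)(3 10)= [1, 6, 2, 10, 4, 5, 0, 7, 8, 9, 3]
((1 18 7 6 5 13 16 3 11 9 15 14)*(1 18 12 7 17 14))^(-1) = ((1 12 7 6 5 13 16 3 11 9 15)(14 18 17))^(-1) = (1 15 9 11 3 16 13 5 6 7 12)(14 17 18)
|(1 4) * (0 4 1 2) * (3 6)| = 6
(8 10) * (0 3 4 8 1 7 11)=(0 3 4 8 10 1 7 11)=[3, 7, 2, 4, 8, 5, 6, 11, 10, 9, 1, 0]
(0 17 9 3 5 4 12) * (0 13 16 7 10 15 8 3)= (0 17 9)(3 5 4 12 13 16 7 10 15 8)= [17, 1, 2, 5, 12, 4, 6, 10, 3, 0, 15, 11, 13, 16, 14, 8, 7, 9]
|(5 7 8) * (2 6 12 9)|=|(2 6 12 9)(5 7 8)|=12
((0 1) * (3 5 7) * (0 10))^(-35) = ((0 1 10)(3 5 7))^(-35) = (0 1 10)(3 5 7)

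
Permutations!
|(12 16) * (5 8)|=2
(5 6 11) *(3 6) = (3 6 11 5) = [0, 1, 2, 6, 4, 3, 11, 7, 8, 9, 10, 5]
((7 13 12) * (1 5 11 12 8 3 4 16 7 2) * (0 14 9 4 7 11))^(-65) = (0 11)(1 4)(2 9)(3 8 13 7)(5 16)(12 14)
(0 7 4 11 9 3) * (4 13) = (0 7 13 4 11 9 3) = [7, 1, 2, 0, 11, 5, 6, 13, 8, 3, 10, 9, 12, 4]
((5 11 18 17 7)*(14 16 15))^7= ((5 11 18 17 7)(14 16 15))^7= (5 18 7 11 17)(14 16 15)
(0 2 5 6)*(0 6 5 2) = (6) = [0, 1, 2, 3, 4, 5, 6]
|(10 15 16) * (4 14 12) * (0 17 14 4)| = 12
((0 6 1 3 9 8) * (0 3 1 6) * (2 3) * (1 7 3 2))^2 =(1 3 8 7 9)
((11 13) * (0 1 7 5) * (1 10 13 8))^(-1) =((0 10 13 11 8 1 7 5))^(-1) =(0 5 7 1 8 11 13 10)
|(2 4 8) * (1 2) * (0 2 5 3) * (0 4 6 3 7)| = 9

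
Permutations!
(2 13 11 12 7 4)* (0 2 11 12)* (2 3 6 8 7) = (0 3 6 8 7 4 11)(2 13 12) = [3, 1, 13, 6, 11, 5, 8, 4, 7, 9, 10, 0, 2, 12]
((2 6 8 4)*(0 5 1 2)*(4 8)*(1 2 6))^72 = ((8)(0 5 2 1 6 4))^72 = (8)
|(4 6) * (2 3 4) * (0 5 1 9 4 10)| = |(0 5 1 9 4 6 2 3 10)| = 9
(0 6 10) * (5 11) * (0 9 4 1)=[6, 0, 2, 3, 1, 11, 10, 7, 8, 4, 9, 5]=(0 6 10 9 4 1)(5 11)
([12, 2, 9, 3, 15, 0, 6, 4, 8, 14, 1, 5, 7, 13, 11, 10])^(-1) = [5, 10, 1, 3, 7, 11, 6, 12, 8, 2, 15, 14, 0, 13, 9, 4]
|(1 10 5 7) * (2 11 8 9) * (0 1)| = |(0 1 10 5 7)(2 11 8 9)| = 20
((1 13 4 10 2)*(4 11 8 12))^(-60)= ((1 13 11 8 12 4 10 2))^(-60)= (1 12)(2 8)(4 13)(10 11)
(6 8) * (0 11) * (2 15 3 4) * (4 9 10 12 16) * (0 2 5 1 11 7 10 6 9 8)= (0 7 10 12 16 4 5 1 11 2 15 3 8 9 6)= [7, 11, 15, 8, 5, 1, 0, 10, 9, 6, 12, 2, 16, 13, 14, 3, 4]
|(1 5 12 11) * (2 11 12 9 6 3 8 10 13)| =10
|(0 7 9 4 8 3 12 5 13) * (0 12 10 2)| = 24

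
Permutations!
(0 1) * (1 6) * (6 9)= (0 9 6 1)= [9, 0, 2, 3, 4, 5, 1, 7, 8, 6]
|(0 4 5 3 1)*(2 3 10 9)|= |(0 4 5 10 9 2 3 1)|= 8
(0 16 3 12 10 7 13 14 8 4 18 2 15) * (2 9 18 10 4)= (0 16 3 12 4 10 7 13 14 8 2 15)(9 18)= [16, 1, 15, 12, 10, 5, 6, 13, 2, 18, 7, 11, 4, 14, 8, 0, 3, 17, 9]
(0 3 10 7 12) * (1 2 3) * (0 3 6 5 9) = (0 1 2 6 5 9)(3 10 7 12) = [1, 2, 6, 10, 4, 9, 5, 12, 8, 0, 7, 11, 3]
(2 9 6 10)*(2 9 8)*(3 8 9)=(2 9 6 10 3 8)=[0, 1, 9, 8, 4, 5, 10, 7, 2, 6, 3]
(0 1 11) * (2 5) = (0 1 11)(2 5) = [1, 11, 5, 3, 4, 2, 6, 7, 8, 9, 10, 0]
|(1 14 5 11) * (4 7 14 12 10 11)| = |(1 12 10 11)(4 7 14 5)| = 4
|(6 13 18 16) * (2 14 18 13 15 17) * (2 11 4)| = 9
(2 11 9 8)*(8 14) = (2 11 9 14 8) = [0, 1, 11, 3, 4, 5, 6, 7, 2, 14, 10, 9, 12, 13, 8]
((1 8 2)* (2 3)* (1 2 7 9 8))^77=(3 7 9 8)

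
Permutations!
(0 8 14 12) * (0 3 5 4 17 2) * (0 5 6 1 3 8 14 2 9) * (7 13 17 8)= (0 14 12 7 13 17 9)(1 3 6)(2 5 4 8)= [14, 3, 5, 6, 8, 4, 1, 13, 2, 0, 10, 11, 7, 17, 12, 15, 16, 9]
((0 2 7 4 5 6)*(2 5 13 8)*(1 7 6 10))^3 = ((0 5 10 1 7 4 13 8 2 6))^3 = (0 1 13 6 10 4 2 5 7 8)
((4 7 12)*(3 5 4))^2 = ((3 5 4 7 12))^2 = (3 4 12 5 7)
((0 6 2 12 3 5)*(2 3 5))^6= (12)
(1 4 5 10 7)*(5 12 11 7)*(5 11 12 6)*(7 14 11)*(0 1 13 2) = (0 1 4 6 5 10 7 13 2)(11 14) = [1, 4, 0, 3, 6, 10, 5, 13, 8, 9, 7, 14, 12, 2, 11]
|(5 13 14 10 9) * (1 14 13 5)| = |(1 14 10 9)| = 4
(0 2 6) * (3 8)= [2, 1, 6, 8, 4, 5, 0, 7, 3]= (0 2 6)(3 8)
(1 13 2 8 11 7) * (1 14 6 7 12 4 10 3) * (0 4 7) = (0 4 10 3 1 13 2 8 11 12 7 14 6) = [4, 13, 8, 1, 10, 5, 0, 14, 11, 9, 3, 12, 7, 2, 6]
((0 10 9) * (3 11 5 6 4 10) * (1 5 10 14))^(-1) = (0 9 10 11 3)(1 14 4 6 5)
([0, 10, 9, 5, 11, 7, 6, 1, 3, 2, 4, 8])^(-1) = (1 7 5 3 8 11 4 10)(2 9)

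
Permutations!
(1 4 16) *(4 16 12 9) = (1 16)(4 12 9) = [0, 16, 2, 3, 12, 5, 6, 7, 8, 4, 10, 11, 9, 13, 14, 15, 1]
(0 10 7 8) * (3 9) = (0 10 7 8)(3 9) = [10, 1, 2, 9, 4, 5, 6, 8, 0, 3, 7]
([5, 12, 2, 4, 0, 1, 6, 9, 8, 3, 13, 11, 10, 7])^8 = (0 3 7 10 1)(4 9 13 12 5)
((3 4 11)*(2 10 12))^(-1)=(2 12 10)(3 11 4)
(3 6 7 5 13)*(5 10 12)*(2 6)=(2 6 7 10 12 5 13 3)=[0, 1, 6, 2, 4, 13, 7, 10, 8, 9, 12, 11, 5, 3]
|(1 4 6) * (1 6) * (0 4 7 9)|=|(0 4 1 7 9)|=5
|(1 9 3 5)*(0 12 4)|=|(0 12 4)(1 9 3 5)|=12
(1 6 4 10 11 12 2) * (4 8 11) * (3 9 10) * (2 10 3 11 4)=[0, 6, 1, 9, 11, 5, 8, 7, 4, 3, 2, 12, 10]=(1 6 8 4 11 12 10 2)(3 9)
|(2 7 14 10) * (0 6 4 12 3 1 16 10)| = |(0 6 4 12 3 1 16 10 2 7 14)| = 11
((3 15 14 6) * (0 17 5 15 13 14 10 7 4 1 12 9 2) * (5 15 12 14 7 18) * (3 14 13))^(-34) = (0 15 18 12 2 17 10 5 9)(1 7)(4 13)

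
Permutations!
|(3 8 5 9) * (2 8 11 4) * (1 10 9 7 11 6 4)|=11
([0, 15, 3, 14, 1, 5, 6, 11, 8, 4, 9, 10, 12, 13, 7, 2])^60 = [0, 1, 2, 3, 4, 5, 6, 7, 8, 9, 10, 11, 12, 13, 14, 15]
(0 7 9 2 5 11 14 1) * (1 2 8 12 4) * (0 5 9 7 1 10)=[1, 5, 9, 3, 10, 11, 6, 7, 12, 8, 0, 14, 4, 13, 2]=(0 1 5 11 14 2 9 8 12 4 10)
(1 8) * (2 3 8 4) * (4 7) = (1 7 4 2 3 8) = [0, 7, 3, 8, 2, 5, 6, 4, 1]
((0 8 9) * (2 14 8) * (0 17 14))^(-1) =((0 2)(8 9 17 14))^(-1) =(0 2)(8 14 17 9)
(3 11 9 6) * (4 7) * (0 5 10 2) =(0 5 10 2)(3 11 9 6)(4 7) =[5, 1, 0, 11, 7, 10, 3, 4, 8, 6, 2, 9]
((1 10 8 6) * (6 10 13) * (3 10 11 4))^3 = ((1 13 6)(3 10 8 11 4))^3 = (13)(3 11 10 4 8)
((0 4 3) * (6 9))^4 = (9)(0 4 3)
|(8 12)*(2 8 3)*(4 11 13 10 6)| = 20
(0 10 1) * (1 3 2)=[10, 0, 1, 2, 4, 5, 6, 7, 8, 9, 3]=(0 10 3 2 1)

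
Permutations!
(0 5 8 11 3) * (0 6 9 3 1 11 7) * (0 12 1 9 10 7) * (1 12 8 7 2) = (12)(0 5 7 8)(1 11 9 3 6 10 2) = [5, 11, 1, 6, 4, 7, 10, 8, 0, 3, 2, 9, 12]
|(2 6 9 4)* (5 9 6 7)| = |(2 7 5 9 4)| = 5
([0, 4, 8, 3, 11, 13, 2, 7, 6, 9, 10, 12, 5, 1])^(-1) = (1 13 5 12 11 4)(2 6 8)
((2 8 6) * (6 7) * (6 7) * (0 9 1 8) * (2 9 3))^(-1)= (0 2 3)(1 9 6 8)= ((0 3 2)(1 8 6 9))^(-1)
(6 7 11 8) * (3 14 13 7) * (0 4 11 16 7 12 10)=(0 4 11 8 6 3 14 13 12 10)(7 16)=[4, 1, 2, 14, 11, 5, 3, 16, 6, 9, 0, 8, 10, 12, 13, 15, 7]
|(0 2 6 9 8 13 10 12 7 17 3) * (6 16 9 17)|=12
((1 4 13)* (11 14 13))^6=(1 4 11 14 13)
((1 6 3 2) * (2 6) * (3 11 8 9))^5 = (11)(1 2)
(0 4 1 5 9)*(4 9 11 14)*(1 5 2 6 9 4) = (0 4 5 11 14 1 2 6 9) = [4, 2, 6, 3, 5, 11, 9, 7, 8, 0, 10, 14, 12, 13, 1]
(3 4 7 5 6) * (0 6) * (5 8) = [6, 1, 2, 4, 7, 0, 3, 8, 5] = (0 6 3 4 7 8 5)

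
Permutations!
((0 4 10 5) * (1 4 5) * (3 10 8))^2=(1 8 10 4 3)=((0 5)(1 4 8 3 10))^2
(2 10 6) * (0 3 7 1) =(0 3 7 1)(2 10 6) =[3, 0, 10, 7, 4, 5, 2, 1, 8, 9, 6]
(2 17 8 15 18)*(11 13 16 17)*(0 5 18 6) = (0 5 18 2 11 13 16 17 8 15 6) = [5, 1, 11, 3, 4, 18, 0, 7, 15, 9, 10, 13, 12, 16, 14, 6, 17, 8, 2]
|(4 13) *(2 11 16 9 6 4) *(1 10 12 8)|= |(1 10 12 8)(2 11 16 9 6 4 13)|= 28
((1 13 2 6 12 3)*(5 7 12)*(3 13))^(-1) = ((1 3)(2 6 5 7 12 13))^(-1) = (1 3)(2 13 12 7 5 6)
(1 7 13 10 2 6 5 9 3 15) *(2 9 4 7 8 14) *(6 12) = [0, 8, 12, 15, 7, 4, 5, 13, 14, 3, 9, 11, 6, 10, 2, 1] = (1 8 14 2 12 6 5 4 7 13 10 9 3 15)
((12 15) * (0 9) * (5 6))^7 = ((0 9)(5 6)(12 15))^7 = (0 9)(5 6)(12 15)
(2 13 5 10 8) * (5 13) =(13)(2 5 10 8) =[0, 1, 5, 3, 4, 10, 6, 7, 2, 9, 8, 11, 12, 13]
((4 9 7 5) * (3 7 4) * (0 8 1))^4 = (9)(0 8 1)(3 7 5)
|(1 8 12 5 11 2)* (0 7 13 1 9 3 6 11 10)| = |(0 7 13 1 8 12 5 10)(2 9 3 6 11)| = 40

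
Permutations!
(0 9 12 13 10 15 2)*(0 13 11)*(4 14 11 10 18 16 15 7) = (0 9 12 10 7 4 14 11)(2 13 18 16 15) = [9, 1, 13, 3, 14, 5, 6, 4, 8, 12, 7, 0, 10, 18, 11, 2, 15, 17, 16]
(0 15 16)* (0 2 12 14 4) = (0 15 16 2 12 14 4) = [15, 1, 12, 3, 0, 5, 6, 7, 8, 9, 10, 11, 14, 13, 4, 16, 2]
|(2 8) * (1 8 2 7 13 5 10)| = 6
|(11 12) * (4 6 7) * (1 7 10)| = 10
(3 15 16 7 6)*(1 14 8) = (1 14 8)(3 15 16 7 6) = [0, 14, 2, 15, 4, 5, 3, 6, 1, 9, 10, 11, 12, 13, 8, 16, 7]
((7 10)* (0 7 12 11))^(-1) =(0 11 12 10 7)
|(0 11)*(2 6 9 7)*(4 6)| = |(0 11)(2 4 6 9 7)| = 10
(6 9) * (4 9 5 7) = (4 9 6 5 7) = [0, 1, 2, 3, 9, 7, 5, 4, 8, 6]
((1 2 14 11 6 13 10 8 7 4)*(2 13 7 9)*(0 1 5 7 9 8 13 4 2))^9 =((0 1 4 5 7 2 14 11 6 9)(10 13))^9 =(0 9 6 11 14 2 7 5 4 1)(10 13)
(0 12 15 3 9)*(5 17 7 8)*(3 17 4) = (0 12 15 17 7 8 5 4 3 9) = [12, 1, 2, 9, 3, 4, 6, 8, 5, 0, 10, 11, 15, 13, 14, 17, 16, 7]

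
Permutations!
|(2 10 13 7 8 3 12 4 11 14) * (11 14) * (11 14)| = 10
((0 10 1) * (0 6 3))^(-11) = ((0 10 1 6 3))^(-11) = (0 3 6 1 10)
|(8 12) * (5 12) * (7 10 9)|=3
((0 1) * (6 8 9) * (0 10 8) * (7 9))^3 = (0 8 6 10 9 1 7)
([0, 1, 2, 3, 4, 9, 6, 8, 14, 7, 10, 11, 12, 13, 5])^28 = (5 8 9 14 7)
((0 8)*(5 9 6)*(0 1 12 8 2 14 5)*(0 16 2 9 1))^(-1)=(0 8 12 1 5 14 2 16 6 9)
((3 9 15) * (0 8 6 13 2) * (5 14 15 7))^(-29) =((0 8 6 13 2)(3 9 7 5 14 15))^(-29) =(0 8 6 13 2)(3 9 7 5 14 15)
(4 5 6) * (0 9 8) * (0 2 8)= [9, 1, 8, 3, 5, 6, 4, 7, 2, 0]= (0 9)(2 8)(4 5 6)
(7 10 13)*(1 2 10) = [0, 2, 10, 3, 4, 5, 6, 1, 8, 9, 13, 11, 12, 7] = (1 2 10 13 7)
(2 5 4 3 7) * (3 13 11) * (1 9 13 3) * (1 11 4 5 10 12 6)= (1 9 13 4 3 7 2 10 12 6)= [0, 9, 10, 7, 3, 5, 1, 2, 8, 13, 12, 11, 6, 4]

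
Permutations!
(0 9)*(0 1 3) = (0 9 1 3) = [9, 3, 2, 0, 4, 5, 6, 7, 8, 1]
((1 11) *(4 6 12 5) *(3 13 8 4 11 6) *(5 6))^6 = (3 8)(4 13)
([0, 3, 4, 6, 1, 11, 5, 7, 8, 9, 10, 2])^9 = (1 6 11 4 3 5 2)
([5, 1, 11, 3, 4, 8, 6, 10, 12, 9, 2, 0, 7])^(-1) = [11, 1, 10, 3, 4, 0, 6, 12, 5, 9, 7, 2, 8]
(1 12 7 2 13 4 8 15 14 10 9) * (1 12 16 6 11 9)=[0, 16, 13, 3, 8, 5, 11, 2, 15, 12, 1, 9, 7, 4, 10, 14, 6]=(1 16 6 11 9 12 7 2 13 4 8 15 14 10)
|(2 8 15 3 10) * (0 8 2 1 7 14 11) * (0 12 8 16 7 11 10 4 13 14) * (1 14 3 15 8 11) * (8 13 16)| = |(0 8 13 3 4 16 7)(10 14)(11 12)| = 14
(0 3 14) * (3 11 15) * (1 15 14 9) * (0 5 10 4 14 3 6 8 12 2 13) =(0 11 3 9 1 15 6 8 12 2 13)(4 14 5 10) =[11, 15, 13, 9, 14, 10, 8, 7, 12, 1, 4, 3, 2, 0, 5, 6]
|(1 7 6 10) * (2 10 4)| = |(1 7 6 4 2 10)| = 6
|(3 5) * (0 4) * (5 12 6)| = 4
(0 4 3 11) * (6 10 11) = (0 4 3 6 10 11) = [4, 1, 2, 6, 3, 5, 10, 7, 8, 9, 11, 0]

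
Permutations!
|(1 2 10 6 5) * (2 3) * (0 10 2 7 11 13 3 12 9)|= 28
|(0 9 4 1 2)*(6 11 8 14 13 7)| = 30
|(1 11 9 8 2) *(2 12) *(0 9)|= |(0 9 8 12 2 1 11)|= 7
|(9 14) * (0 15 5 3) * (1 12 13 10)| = 4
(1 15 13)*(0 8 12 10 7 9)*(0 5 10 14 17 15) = (0 8 12 14 17 15 13 1)(5 10 7 9) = [8, 0, 2, 3, 4, 10, 6, 9, 12, 5, 7, 11, 14, 1, 17, 13, 16, 15]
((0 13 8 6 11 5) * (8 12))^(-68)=(0 12 6 5 13 8 11)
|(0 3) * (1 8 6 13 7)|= |(0 3)(1 8 6 13 7)|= 10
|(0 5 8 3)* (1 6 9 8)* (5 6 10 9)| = 8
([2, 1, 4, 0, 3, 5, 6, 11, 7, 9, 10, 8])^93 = (11)(0 2 4 3)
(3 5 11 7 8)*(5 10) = [0, 1, 2, 10, 4, 11, 6, 8, 3, 9, 5, 7] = (3 10 5 11 7 8)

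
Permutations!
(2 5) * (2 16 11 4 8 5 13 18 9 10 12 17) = (2 13 18 9 10 12 17)(4 8 5 16 11) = [0, 1, 13, 3, 8, 16, 6, 7, 5, 10, 12, 4, 17, 18, 14, 15, 11, 2, 9]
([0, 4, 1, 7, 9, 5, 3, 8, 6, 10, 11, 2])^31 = [0, 4, 1, 6, 9, 5, 8, 3, 7, 10, 11, 2]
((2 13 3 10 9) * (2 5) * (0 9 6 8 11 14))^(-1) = (0 14 11 8 6 10 3 13 2 5 9)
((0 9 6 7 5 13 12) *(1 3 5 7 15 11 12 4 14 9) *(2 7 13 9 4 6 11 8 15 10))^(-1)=((0 1 3 5 9 11 12)(2 7 13 6 10)(4 14)(8 15))^(-1)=(0 12 11 9 5 3 1)(2 10 6 13 7)(4 14)(8 15)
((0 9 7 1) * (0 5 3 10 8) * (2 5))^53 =(0 8 10 3 5 2 1 7 9)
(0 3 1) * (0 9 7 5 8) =(0 3 1 9 7 5 8) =[3, 9, 2, 1, 4, 8, 6, 5, 0, 7]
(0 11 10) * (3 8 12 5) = [11, 1, 2, 8, 4, 3, 6, 7, 12, 9, 0, 10, 5] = (0 11 10)(3 8 12 5)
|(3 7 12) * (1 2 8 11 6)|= |(1 2 8 11 6)(3 7 12)|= 15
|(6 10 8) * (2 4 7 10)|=6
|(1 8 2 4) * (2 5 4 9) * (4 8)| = 2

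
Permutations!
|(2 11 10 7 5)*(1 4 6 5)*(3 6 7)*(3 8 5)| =|(1 4 7)(2 11 10 8 5)(3 6)| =30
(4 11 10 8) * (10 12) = (4 11 12 10 8) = [0, 1, 2, 3, 11, 5, 6, 7, 4, 9, 8, 12, 10]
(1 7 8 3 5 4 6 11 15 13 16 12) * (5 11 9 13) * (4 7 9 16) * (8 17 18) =(1 9 13 4 6 16 12)(3 11 15 5 7 17 18 8) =[0, 9, 2, 11, 6, 7, 16, 17, 3, 13, 10, 15, 1, 4, 14, 5, 12, 18, 8]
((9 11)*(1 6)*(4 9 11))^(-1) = ((11)(1 6)(4 9))^(-1) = (11)(1 6)(4 9)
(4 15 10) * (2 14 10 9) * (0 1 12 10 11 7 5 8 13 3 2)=(0 1 12 10 4 15 9)(2 14 11 7 5 8 13 3)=[1, 12, 14, 2, 15, 8, 6, 5, 13, 0, 4, 7, 10, 3, 11, 9]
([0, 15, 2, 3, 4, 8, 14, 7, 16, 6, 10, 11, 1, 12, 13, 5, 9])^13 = (1 8 6 12 5 9 13 15 16 14)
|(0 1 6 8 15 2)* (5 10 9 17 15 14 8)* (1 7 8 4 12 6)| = |(0 7 8 14 4 12 6 5 10 9 17 15 2)| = 13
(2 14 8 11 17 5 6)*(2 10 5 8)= (2 14)(5 6 10)(8 11 17)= [0, 1, 14, 3, 4, 6, 10, 7, 11, 9, 5, 17, 12, 13, 2, 15, 16, 8]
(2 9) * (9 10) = [0, 1, 10, 3, 4, 5, 6, 7, 8, 2, 9] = (2 10 9)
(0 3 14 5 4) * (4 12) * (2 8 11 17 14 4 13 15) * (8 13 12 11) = (0 3 4)(2 13 15)(5 11 17 14) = [3, 1, 13, 4, 0, 11, 6, 7, 8, 9, 10, 17, 12, 15, 5, 2, 16, 14]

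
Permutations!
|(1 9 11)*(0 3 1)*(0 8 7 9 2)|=|(0 3 1 2)(7 9 11 8)|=4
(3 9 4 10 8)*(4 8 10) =(10)(3 9 8) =[0, 1, 2, 9, 4, 5, 6, 7, 3, 8, 10]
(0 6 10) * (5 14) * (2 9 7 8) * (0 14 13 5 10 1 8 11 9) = [6, 8, 0, 3, 4, 13, 1, 11, 2, 7, 14, 9, 12, 5, 10] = (0 6 1 8 2)(5 13)(7 11 9)(10 14)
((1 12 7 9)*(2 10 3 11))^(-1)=(1 9 7 12)(2 11 3 10)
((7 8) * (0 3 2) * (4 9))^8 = ((0 3 2)(4 9)(7 8))^8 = (9)(0 2 3)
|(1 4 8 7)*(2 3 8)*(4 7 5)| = |(1 7)(2 3 8 5 4)| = 10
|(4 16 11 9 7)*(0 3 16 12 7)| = 15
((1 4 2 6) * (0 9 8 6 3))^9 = ((0 9 8 6 1 4 2 3))^9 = (0 9 8 6 1 4 2 3)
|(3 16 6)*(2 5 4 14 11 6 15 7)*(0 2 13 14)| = 8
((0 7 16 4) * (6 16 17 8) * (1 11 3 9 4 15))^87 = (0 8 15 3)(1 9 7 6)(4 17 16 11)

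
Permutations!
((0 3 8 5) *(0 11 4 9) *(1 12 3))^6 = ((0 1 12 3 8 5 11 4 9))^6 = (0 11 3)(1 4 8)(5 12 9)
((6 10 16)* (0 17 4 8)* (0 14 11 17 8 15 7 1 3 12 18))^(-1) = ((0 8 14 11 17 4 15 7 1 3 12 18)(6 10 16))^(-1) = (0 18 12 3 1 7 15 4 17 11 14 8)(6 16 10)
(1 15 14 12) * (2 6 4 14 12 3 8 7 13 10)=(1 15 12)(2 6 4 14 3 8 7 13 10)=[0, 15, 6, 8, 14, 5, 4, 13, 7, 9, 2, 11, 1, 10, 3, 12]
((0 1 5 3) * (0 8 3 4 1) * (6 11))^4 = (11)(1 5 4)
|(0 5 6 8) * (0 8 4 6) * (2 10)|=2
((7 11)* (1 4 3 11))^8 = ((1 4 3 11 7))^8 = (1 11 4 7 3)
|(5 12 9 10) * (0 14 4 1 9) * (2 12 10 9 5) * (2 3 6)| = 10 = |(0 14 4 1 5 10 3 6 2 12)|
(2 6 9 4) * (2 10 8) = (2 6 9 4 10 8) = [0, 1, 6, 3, 10, 5, 9, 7, 2, 4, 8]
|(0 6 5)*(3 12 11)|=3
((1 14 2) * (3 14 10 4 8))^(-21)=(14)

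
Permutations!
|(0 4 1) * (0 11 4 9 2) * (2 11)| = |(0 9 11 4 1 2)| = 6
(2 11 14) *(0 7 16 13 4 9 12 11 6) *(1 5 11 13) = (0 7 16 1 5 11 14 2 6)(4 9 12 13) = [7, 5, 6, 3, 9, 11, 0, 16, 8, 12, 10, 14, 13, 4, 2, 15, 1]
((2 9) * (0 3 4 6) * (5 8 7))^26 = (9)(0 4)(3 6)(5 7 8)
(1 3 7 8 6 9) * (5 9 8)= (1 3 7 5 9)(6 8)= [0, 3, 2, 7, 4, 9, 8, 5, 6, 1]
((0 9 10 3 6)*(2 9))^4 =(0 3 9)(2 6 10) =((0 2 9 10 3 6))^4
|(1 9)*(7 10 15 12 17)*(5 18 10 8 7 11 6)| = |(1 9)(5 18 10 15 12 17 11 6)(7 8)| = 8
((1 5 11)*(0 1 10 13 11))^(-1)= (0 5 1)(10 11 13)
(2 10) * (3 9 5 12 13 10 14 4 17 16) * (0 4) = [4, 1, 14, 9, 17, 12, 6, 7, 8, 5, 2, 11, 13, 10, 0, 15, 3, 16] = (0 4 17 16 3 9 5 12 13 10 2 14)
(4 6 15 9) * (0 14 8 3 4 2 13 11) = (0 14 8 3 4 6 15 9 2 13 11) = [14, 1, 13, 4, 6, 5, 15, 7, 3, 2, 10, 0, 12, 11, 8, 9]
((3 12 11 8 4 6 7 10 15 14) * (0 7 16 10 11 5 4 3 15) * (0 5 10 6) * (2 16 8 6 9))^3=(16)(0 6 12 4 11 3 5 7 8 10)(14 15)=((0 7 11 6 8 3 12 10 5 4)(2 16 9)(14 15))^3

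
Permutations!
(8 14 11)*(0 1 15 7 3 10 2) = (0 1 15 7 3 10 2)(8 14 11) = [1, 15, 0, 10, 4, 5, 6, 3, 14, 9, 2, 8, 12, 13, 11, 7]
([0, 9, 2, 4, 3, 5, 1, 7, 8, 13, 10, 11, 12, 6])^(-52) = (13)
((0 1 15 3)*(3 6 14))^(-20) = ((0 1 15 6 14 3))^(-20) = (0 14 15)(1 3 6)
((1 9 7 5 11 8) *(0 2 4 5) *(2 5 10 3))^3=((0 5 11 8 1 9 7)(2 4 10 3))^3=(0 8 7 11 9 5 1)(2 3 10 4)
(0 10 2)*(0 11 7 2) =[10, 1, 11, 3, 4, 5, 6, 2, 8, 9, 0, 7] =(0 10)(2 11 7)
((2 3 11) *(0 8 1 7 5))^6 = ((0 8 1 7 5)(2 3 11))^6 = (11)(0 8 1 7 5)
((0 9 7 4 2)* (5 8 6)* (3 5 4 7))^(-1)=((0 9 3 5 8 6 4 2))^(-1)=(0 2 4 6 8 5 3 9)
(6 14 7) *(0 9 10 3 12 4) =(0 9 10 3 12 4)(6 14 7) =[9, 1, 2, 12, 0, 5, 14, 6, 8, 10, 3, 11, 4, 13, 7]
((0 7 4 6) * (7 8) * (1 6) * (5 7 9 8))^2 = (9)(0 7 1)(4 6 5)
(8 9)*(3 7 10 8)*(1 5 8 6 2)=(1 5 8 9 3 7 10 6 2)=[0, 5, 1, 7, 4, 8, 2, 10, 9, 3, 6]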